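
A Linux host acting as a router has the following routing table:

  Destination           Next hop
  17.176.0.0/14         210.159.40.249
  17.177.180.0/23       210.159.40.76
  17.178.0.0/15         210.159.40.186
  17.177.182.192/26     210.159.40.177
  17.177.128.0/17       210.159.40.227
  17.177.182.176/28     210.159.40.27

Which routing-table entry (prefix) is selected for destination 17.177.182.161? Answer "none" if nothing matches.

17.177.128.0/17

Entries matching 17.177.182.161:
  17.176.0.0/14 (17.176.0.0 - 17.179.255.255)
  17.177.128.0/17 (17.177.128.0 - 17.177.255.255)
Most specific is 17.177.128.0/17.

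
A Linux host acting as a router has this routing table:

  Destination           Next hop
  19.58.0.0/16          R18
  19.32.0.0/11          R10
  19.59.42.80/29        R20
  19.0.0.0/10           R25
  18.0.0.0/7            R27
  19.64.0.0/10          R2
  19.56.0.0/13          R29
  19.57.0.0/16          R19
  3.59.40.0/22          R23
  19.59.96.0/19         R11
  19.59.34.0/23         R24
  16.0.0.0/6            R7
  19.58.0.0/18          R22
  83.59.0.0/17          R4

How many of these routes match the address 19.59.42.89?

Prefixes containing 19.59.42.89:
  16.0.0.0/6 (16.0.0.0 - 19.255.255.255)
  18.0.0.0/7 (18.0.0.0 - 19.255.255.255)
  19.0.0.0/10 (19.0.0.0 - 19.63.255.255)
  19.32.0.0/11 (19.32.0.0 - 19.63.255.255)
  19.56.0.0/13 (19.56.0.0 - 19.63.255.255)
Total matching entries: 5.

5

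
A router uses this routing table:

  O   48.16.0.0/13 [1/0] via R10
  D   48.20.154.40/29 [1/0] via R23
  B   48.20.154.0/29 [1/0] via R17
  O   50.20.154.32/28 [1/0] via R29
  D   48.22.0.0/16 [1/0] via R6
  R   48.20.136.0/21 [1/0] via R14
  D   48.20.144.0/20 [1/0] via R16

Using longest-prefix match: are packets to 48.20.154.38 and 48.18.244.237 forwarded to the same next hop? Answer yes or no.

48.20.154.38: longest match 48.20.144.0/20 -> R16
48.18.244.237: longest match 48.16.0.0/13 -> R10

no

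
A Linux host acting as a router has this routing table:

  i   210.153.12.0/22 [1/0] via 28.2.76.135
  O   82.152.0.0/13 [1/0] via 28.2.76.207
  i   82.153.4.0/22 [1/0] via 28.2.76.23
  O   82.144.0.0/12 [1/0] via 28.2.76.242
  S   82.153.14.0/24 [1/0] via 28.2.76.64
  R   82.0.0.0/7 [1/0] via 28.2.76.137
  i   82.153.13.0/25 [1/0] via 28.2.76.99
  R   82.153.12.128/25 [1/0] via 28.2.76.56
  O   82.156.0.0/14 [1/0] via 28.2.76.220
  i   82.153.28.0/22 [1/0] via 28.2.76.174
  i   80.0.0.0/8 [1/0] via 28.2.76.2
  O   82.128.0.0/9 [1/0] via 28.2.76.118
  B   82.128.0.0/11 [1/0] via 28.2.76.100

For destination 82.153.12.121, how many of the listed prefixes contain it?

Prefixes containing 82.153.12.121:
  82.0.0.0/7 (82.0.0.0 - 83.255.255.255)
  82.128.0.0/9 (82.128.0.0 - 82.255.255.255)
  82.128.0.0/11 (82.128.0.0 - 82.159.255.255)
  82.144.0.0/12 (82.144.0.0 - 82.159.255.255)
  82.152.0.0/13 (82.152.0.0 - 82.159.255.255)
Total matching entries: 5.

5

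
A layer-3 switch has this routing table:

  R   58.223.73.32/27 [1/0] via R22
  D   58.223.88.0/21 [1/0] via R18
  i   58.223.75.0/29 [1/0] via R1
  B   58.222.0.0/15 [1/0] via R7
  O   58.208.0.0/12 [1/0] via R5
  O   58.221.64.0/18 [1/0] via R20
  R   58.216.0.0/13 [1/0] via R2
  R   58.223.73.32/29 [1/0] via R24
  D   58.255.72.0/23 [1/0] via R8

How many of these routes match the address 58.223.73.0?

Prefixes containing 58.223.73.0:
  58.208.0.0/12 (58.208.0.0 - 58.223.255.255)
  58.216.0.0/13 (58.216.0.0 - 58.223.255.255)
  58.222.0.0/15 (58.222.0.0 - 58.223.255.255)
Total matching entries: 3.

3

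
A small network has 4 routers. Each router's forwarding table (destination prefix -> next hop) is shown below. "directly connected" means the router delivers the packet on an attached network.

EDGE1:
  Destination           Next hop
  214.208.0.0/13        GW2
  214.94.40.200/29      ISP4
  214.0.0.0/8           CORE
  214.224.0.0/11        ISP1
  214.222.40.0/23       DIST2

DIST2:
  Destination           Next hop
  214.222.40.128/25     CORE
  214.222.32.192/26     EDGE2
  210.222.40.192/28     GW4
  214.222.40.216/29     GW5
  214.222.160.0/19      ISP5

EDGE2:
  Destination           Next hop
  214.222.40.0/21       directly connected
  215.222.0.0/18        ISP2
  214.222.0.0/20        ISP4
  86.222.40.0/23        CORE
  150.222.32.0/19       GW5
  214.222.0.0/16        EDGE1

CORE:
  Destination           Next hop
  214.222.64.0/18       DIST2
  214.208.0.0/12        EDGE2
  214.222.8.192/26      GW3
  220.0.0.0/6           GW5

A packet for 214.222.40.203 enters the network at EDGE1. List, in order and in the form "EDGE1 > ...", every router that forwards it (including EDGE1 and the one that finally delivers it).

At EDGE1: longest match for 214.222.40.203 is 214.222.40.0/23 -> DIST2
At DIST2: longest match for 214.222.40.203 is 214.222.40.128/25 -> CORE
At CORE: longest match for 214.222.40.203 is 214.208.0.0/12 -> EDGE2
At EDGE2: longest match for 214.222.40.203 is 214.222.40.0/21 -> directly connected

EDGE1 > DIST2 > CORE > EDGE2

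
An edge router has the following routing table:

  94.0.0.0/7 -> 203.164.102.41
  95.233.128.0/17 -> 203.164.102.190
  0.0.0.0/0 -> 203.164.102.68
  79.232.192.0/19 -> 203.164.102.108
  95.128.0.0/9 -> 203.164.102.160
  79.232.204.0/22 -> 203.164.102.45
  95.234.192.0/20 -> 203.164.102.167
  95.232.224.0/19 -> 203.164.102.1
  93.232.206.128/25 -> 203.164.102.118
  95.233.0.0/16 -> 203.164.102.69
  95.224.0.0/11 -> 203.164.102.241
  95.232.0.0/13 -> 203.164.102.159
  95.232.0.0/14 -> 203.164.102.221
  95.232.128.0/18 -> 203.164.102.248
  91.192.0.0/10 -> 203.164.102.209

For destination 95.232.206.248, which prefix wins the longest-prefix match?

95.232.0.0/14

Entries matching 95.232.206.248:
  0.0.0.0/0 (default, matches everything)
  94.0.0.0/7 (94.0.0.0 - 95.255.255.255)
  95.128.0.0/9 (95.128.0.0 - 95.255.255.255)
  95.224.0.0/11 (95.224.0.0 - 95.255.255.255)
  95.232.0.0/13 (95.232.0.0 - 95.239.255.255)
  95.232.0.0/14 (95.232.0.0 - 95.235.255.255)
Most specific is 95.232.0.0/14.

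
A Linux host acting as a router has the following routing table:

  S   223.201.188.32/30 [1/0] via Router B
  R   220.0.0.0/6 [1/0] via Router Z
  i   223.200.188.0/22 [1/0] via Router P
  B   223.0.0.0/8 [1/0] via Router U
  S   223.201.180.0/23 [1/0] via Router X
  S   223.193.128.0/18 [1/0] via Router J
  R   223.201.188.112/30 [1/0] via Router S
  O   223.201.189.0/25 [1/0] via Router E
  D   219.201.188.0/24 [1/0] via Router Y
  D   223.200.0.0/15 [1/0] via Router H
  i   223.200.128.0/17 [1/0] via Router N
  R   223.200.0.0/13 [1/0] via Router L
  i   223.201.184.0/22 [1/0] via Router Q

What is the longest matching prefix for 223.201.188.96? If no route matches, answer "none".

223.200.0.0/15

Entries matching 223.201.188.96:
  220.0.0.0/6 (220.0.0.0 - 223.255.255.255)
  223.0.0.0/8 (223.0.0.0 - 223.255.255.255)
  223.200.0.0/13 (223.200.0.0 - 223.207.255.255)
  223.200.0.0/15 (223.200.0.0 - 223.201.255.255)
Most specific is 223.200.0.0/15.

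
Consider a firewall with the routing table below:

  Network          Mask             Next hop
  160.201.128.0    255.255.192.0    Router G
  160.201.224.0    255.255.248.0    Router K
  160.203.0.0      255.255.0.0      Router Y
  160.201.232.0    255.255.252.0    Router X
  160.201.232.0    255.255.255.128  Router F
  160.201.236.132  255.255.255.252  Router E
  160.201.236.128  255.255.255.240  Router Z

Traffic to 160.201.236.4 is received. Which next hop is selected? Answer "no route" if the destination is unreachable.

No entry's prefix contains 160.201.236.4; there is no default route.

no route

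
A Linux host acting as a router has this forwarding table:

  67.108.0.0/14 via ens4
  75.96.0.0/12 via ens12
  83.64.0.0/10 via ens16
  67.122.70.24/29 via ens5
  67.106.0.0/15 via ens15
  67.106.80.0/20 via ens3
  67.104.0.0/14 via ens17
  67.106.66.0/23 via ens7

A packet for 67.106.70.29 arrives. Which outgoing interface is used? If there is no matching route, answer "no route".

Routes whose prefix contains 67.106.70.29:
  67.104.0.0/14 (67.104.0.0 - 67.107.255.255) -> ens17
  67.106.0.0/15 (67.106.0.0 - 67.107.255.255) -> ens15
More-specific entries that do NOT match:
  67.122.70.24/29 (67.122.70.24 - 67.122.70.31) does not contain 67.106.70.29
  67.106.66.0/23 (67.106.66.0 - 67.106.67.255) does not contain 67.106.70.29
  67.106.80.0/20 (67.106.80.0 - 67.106.95.255) does not contain 67.106.70.29
Longest matching prefix is /15 -> interface ens15.

ens15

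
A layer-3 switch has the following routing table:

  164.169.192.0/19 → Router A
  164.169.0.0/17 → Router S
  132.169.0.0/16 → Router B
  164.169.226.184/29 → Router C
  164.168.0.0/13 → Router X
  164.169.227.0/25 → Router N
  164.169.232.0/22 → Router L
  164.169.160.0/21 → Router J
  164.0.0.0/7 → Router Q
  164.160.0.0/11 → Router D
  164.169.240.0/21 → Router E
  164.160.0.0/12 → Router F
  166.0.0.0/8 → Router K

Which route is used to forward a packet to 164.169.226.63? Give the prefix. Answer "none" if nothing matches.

Entries matching 164.169.226.63:
  164.0.0.0/7 (164.0.0.0 - 165.255.255.255)
  164.160.0.0/11 (164.160.0.0 - 164.191.255.255)
  164.160.0.0/12 (164.160.0.0 - 164.175.255.255)
  164.168.0.0/13 (164.168.0.0 - 164.175.255.255)
Most specific is 164.168.0.0/13.

164.168.0.0/13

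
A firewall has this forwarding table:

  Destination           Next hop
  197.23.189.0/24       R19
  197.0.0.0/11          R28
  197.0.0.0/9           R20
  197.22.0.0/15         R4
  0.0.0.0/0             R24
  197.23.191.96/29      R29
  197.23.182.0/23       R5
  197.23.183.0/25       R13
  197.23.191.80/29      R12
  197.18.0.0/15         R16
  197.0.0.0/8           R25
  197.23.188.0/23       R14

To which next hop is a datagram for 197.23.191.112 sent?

Routes whose prefix contains 197.23.191.112:
  0.0.0.0/0 (default, matches everything) -> R24
  197.0.0.0/8 (197.0.0.0 - 197.255.255.255) -> R25
  197.0.0.0/9 (197.0.0.0 - 197.127.255.255) -> R20
  197.0.0.0/11 (197.0.0.0 - 197.31.255.255) -> R28
  197.22.0.0/15 (197.22.0.0 - 197.23.255.255) -> R4
More-specific entries that do NOT match:
  197.23.191.96/29 (197.23.191.96 - 197.23.191.103) does not contain 197.23.191.112
  197.23.191.80/29 (197.23.191.80 - 197.23.191.87) does not contain 197.23.191.112
  197.23.183.0/25 (197.23.183.0 - 197.23.183.127) does not contain 197.23.191.112
  197.23.189.0/24 (197.23.189.0 - 197.23.189.255) does not contain 197.23.191.112
  197.23.182.0/23 (197.23.182.0 - 197.23.183.255) does not contain 197.23.191.112
  197.23.188.0/23 (197.23.188.0 - 197.23.189.255) does not contain 197.23.191.112
Longest matching prefix is /15 -> next hop R4.

R4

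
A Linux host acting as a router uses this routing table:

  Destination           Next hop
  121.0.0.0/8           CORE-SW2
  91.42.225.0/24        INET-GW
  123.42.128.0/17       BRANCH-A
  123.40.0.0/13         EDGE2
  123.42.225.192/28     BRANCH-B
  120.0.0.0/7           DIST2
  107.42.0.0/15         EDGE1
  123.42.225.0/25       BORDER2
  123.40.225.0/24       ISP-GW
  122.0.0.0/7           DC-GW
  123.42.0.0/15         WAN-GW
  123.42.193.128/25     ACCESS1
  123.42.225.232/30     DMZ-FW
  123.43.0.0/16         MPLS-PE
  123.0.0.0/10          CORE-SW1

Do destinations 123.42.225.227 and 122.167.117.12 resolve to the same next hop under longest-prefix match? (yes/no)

no

123.42.225.227: longest match 123.42.128.0/17 -> BRANCH-A
122.167.117.12: longest match 122.0.0.0/7 -> DC-GW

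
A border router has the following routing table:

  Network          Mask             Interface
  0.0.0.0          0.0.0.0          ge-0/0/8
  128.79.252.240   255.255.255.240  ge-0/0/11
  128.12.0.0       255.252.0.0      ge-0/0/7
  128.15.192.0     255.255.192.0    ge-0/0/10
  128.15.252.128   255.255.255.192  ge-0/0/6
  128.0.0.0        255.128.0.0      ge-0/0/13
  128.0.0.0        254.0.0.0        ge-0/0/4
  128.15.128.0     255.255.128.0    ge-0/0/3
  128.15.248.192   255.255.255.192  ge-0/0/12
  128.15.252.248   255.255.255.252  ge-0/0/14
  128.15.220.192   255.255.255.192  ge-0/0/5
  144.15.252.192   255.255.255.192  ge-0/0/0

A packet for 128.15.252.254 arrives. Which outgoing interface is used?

ge-0/0/10

Routes whose prefix contains 128.15.252.254:
  0.0.0.0/0 (default, matches everything) -> ge-0/0/8
  128.0.0.0/7 (128.0.0.0 - 129.255.255.255) -> ge-0/0/4
  128.0.0.0/9 (128.0.0.0 - 128.127.255.255) -> ge-0/0/13
  128.12.0.0/14 (128.12.0.0 - 128.15.255.255) -> ge-0/0/7
  128.15.128.0/17 (128.15.128.0 - 128.15.255.255) -> ge-0/0/3
  128.15.192.0/18 (128.15.192.0 - 128.15.255.255) -> ge-0/0/10
More-specific entries that do NOT match:
  128.15.252.248/30 (128.15.252.248 - 128.15.252.251) does not contain 128.15.252.254
  128.79.252.240/28 (128.79.252.240 - 128.79.252.255) does not contain 128.15.252.254
  128.15.252.128/26 (128.15.252.128 - 128.15.252.191) does not contain 128.15.252.254
  128.15.248.192/26 (128.15.248.192 - 128.15.248.255) does not contain 128.15.252.254
  128.15.220.192/26 (128.15.220.192 - 128.15.220.255) does not contain 128.15.252.254
  144.15.252.192/26 (144.15.252.192 - 144.15.252.255) does not contain 128.15.252.254
Longest matching prefix is /18 -> interface ge-0/0/10.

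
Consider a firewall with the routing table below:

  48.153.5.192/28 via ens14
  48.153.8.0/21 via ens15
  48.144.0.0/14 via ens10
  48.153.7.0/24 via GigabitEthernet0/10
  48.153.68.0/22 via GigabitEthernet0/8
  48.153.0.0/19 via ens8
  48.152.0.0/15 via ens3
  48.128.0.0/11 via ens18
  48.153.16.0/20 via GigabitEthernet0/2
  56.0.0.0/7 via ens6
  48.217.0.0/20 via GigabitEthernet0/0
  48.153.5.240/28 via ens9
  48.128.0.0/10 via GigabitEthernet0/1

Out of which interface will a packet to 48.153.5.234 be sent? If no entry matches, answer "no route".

Routes whose prefix contains 48.153.5.234:
  48.128.0.0/10 (48.128.0.0 - 48.191.255.255) -> GigabitEthernet0/1
  48.128.0.0/11 (48.128.0.0 - 48.159.255.255) -> ens18
  48.152.0.0/15 (48.152.0.0 - 48.153.255.255) -> ens3
  48.153.0.0/19 (48.153.0.0 - 48.153.31.255) -> ens8
More-specific entries that do NOT match:
  48.153.5.192/28 (48.153.5.192 - 48.153.5.207) does not contain 48.153.5.234
  48.153.5.240/28 (48.153.5.240 - 48.153.5.255) does not contain 48.153.5.234
  48.153.7.0/24 (48.153.7.0 - 48.153.7.255) does not contain 48.153.5.234
  48.153.68.0/22 (48.153.68.0 - 48.153.71.255) does not contain 48.153.5.234
  48.153.8.0/21 (48.153.8.0 - 48.153.15.255) does not contain 48.153.5.234
  48.153.16.0/20 (48.153.16.0 - 48.153.31.255) does not contain 48.153.5.234
  48.217.0.0/20 (48.217.0.0 - 48.217.15.255) does not contain 48.153.5.234
Longest matching prefix is /19 -> interface ens8.

ens8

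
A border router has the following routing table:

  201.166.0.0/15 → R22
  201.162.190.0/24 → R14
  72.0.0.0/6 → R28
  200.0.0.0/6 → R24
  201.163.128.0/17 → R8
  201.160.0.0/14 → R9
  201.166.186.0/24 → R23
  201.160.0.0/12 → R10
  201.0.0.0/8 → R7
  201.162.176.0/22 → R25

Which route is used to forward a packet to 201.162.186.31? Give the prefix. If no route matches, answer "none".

201.160.0.0/14

Entries matching 201.162.186.31:
  200.0.0.0/6 (200.0.0.0 - 203.255.255.255)
  201.0.0.0/8 (201.0.0.0 - 201.255.255.255)
  201.160.0.0/12 (201.160.0.0 - 201.175.255.255)
  201.160.0.0/14 (201.160.0.0 - 201.163.255.255)
Most specific is 201.160.0.0/14.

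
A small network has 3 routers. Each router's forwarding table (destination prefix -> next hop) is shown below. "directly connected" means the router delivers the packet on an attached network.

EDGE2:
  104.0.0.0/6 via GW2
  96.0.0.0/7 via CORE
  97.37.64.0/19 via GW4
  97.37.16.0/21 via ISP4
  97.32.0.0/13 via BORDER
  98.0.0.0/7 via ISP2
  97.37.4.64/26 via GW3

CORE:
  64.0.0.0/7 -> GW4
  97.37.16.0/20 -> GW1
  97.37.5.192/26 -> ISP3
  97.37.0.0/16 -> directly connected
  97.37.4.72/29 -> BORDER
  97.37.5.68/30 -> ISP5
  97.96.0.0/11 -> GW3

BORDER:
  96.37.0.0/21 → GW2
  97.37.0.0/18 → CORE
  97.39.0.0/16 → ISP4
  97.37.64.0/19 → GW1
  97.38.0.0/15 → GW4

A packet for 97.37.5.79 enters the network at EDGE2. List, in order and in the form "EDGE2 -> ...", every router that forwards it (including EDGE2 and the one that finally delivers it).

At EDGE2: longest match for 97.37.5.79 is 97.32.0.0/13 -> BORDER
At BORDER: longest match for 97.37.5.79 is 97.37.0.0/18 -> CORE
At CORE: longest match for 97.37.5.79 is 97.37.0.0/16 -> directly connected

EDGE2 -> BORDER -> CORE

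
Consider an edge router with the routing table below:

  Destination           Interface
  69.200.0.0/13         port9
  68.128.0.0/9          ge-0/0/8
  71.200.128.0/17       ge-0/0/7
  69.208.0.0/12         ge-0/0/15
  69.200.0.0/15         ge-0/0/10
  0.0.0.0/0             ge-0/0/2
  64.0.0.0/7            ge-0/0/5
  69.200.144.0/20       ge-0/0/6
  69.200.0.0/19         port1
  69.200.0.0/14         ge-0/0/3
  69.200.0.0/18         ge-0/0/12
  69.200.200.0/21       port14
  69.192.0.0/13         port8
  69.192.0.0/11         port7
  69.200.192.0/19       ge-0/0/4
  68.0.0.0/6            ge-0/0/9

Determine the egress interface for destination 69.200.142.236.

ge-0/0/10

Routes whose prefix contains 69.200.142.236:
  0.0.0.0/0 (default, matches everything) -> ge-0/0/2
  68.0.0.0/6 (68.0.0.0 - 71.255.255.255) -> ge-0/0/9
  69.192.0.0/11 (69.192.0.0 - 69.223.255.255) -> port7
  69.200.0.0/13 (69.200.0.0 - 69.207.255.255) -> port9
  69.200.0.0/14 (69.200.0.0 - 69.203.255.255) -> ge-0/0/3
  69.200.0.0/15 (69.200.0.0 - 69.201.255.255) -> ge-0/0/10
More-specific entries that do NOT match:
  69.200.200.0/21 (69.200.200.0 - 69.200.207.255) does not contain 69.200.142.236
  69.200.144.0/20 (69.200.144.0 - 69.200.159.255) does not contain 69.200.142.236
  69.200.0.0/19 (69.200.0.0 - 69.200.31.255) does not contain 69.200.142.236
  69.200.192.0/19 (69.200.192.0 - 69.200.223.255) does not contain 69.200.142.236
  69.200.0.0/18 (69.200.0.0 - 69.200.63.255) does not contain 69.200.142.236
  71.200.128.0/17 (71.200.128.0 - 71.200.255.255) does not contain 69.200.142.236
Longest matching prefix is /15 -> interface ge-0/0/10.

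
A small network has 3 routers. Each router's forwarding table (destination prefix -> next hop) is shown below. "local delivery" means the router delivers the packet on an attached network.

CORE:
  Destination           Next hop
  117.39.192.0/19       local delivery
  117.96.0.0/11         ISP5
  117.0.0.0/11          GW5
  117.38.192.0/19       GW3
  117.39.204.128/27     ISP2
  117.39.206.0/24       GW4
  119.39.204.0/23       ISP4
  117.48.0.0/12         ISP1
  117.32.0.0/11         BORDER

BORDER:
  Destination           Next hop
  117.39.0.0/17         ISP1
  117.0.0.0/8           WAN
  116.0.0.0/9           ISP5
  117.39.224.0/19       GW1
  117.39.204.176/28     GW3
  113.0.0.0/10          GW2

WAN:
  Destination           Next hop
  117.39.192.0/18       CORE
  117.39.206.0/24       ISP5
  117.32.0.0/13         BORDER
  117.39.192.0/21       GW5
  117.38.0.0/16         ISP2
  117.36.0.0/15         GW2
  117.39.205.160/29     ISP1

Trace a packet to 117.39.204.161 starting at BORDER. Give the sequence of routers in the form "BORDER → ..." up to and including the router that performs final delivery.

At BORDER: longest match for 117.39.204.161 is 117.0.0.0/8 -> WAN
At WAN: longest match for 117.39.204.161 is 117.39.192.0/18 -> CORE
At CORE: longest match for 117.39.204.161 is 117.39.192.0/19 -> local delivery

BORDER → WAN → CORE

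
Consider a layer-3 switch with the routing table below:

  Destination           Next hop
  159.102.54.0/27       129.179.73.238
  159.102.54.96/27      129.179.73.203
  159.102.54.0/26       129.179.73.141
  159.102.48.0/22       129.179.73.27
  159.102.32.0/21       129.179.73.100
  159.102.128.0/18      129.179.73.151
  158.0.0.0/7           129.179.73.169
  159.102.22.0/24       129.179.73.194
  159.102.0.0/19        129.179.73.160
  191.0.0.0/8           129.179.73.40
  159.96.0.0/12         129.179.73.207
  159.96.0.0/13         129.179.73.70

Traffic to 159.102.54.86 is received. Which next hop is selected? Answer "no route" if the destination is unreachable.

Routes whose prefix contains 159.102.54.86:
  158.0.0.0/7 (158.0.0.0 - 159.255.255.255) -> 129.179.73.169
  159.96.0.0/12 (159.96.0.0 - 159.111.255.255) -> 129.179.73.207
  159.96.0.0/13 (159.96.0.0 - 159.103.255.255) -> 129.179.73.70
More-specific entries that do NOT match:
  159.102.54.0/27 (159.102.54.0 - 159.102.54.31) does not contain 159.102.54.86
  159.102.54.96/27 (159.102.54.96 - 159.102.54.127) does not contain 159.102.54.86
  159.102.54.0/26 (159.102.54.0 - 159.102.54.63) does not contain 159.102.54.86
  159.102.22.0/24 (159.102.22.0 - 159.102.22.255) does not contain 159.102.54.86
  159.102.48.0/22 (159.102.48.0 - 159.102.51.255) does not contain 159.102.54.86
  159.102.32.0/21 (159.102.32.0 - 159.102.39.255) does not contain 159.102.54.86
  159.102.0.0/19 (159.102.0.0 - 159.102.31.255) does not contain 159.102.54.86
  159.102.128.0/18 (159.102.128.0 - 159.102.191.255) does not contain 159.102.54.86
Longest matching prefix is /13 -> next hop 129.179.73.70.

129.179.73.70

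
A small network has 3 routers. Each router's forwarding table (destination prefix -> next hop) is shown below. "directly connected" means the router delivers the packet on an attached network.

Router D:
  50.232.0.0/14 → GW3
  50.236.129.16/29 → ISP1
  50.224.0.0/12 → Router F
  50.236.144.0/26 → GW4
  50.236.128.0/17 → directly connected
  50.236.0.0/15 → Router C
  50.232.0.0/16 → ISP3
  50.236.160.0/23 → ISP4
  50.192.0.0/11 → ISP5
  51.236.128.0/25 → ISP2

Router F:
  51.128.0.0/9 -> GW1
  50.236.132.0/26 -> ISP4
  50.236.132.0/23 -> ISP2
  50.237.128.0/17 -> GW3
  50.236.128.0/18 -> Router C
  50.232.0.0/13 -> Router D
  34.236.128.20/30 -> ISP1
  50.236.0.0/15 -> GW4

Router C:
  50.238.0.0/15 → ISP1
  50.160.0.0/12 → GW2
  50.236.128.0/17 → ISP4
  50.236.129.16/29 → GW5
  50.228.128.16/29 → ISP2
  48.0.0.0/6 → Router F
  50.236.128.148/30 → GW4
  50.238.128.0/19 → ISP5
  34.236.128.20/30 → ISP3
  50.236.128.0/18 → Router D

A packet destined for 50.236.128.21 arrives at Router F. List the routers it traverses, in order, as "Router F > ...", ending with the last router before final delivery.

At Router F: longest match for 50.236.128.21 is 50.236.128.0/18 -> Router C
At Router C: longest match for 50.236.128.21 is 50.236.128.0/18 -> Router D
At Router D: longest match for 50.236.128.21 is 50.236.128.0/17 -> directly connected

Router F > Router C > Router D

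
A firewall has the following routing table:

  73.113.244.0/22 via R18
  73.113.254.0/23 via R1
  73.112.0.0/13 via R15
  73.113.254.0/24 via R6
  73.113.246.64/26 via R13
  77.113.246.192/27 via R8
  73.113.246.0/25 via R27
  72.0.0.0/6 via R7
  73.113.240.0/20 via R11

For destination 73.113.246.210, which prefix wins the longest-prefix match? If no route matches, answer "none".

73.113.244.0/22

Entries matching 73.113.246.210:
  72.0.0.0/6 (72.0.0.0 - 75.255.255.255)
  73.112.0.0/13 (73.112.0.0 - 73.119.255.255)
  73.113.240.0/20 (73.113.240.0 - 73.113.255.255)
  73.113.244.0/22 (73.113.244.0 - 73.113.247.255)
Most specific is 73.113.244.0/22.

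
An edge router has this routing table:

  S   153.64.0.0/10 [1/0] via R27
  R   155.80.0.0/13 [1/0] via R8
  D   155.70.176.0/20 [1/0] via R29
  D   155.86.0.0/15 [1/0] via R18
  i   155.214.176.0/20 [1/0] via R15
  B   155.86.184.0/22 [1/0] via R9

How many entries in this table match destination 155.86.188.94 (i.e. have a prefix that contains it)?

Prefixes containing 155.86.188.94:
  155.80.0.0/13 (155.80.0.0 - 155.87.255.255)
  155.86.0.0/15 (155.86.0.0 - 155.87.255.255)
Total matching entries: 2.

2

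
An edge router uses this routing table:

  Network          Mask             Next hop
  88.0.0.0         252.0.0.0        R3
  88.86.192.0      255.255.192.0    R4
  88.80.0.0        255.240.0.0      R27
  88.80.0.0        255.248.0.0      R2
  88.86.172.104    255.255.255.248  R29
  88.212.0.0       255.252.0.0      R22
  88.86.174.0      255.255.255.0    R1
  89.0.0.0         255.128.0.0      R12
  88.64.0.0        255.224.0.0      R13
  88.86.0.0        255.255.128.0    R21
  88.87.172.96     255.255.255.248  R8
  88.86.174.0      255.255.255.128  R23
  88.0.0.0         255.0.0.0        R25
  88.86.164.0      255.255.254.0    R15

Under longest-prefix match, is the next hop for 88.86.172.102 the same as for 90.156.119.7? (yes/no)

no

88.86.172.102: longest match 88.80.0.0/13 -> R2
90.156.119.7: longest match 88.0.0.0/6 -> R3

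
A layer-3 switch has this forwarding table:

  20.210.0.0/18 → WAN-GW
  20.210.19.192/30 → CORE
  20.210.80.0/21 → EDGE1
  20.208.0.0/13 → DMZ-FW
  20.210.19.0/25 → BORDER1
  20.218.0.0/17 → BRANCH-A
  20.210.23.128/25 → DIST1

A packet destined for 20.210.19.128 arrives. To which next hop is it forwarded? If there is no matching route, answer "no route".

WAN-GW

Routes whose prefix contains 20.210.19.128:
  20.208.0.0/13 (20.208.0.0 - 20.215.255.255) -> DMZ-FW
  20.210.0.0/18 (20.210.0.0 - 20.210.63.255) -> WAN-GW
More-specific entries that do NOT match:
  20.210.19.192/30 (20.210.19.192 - 20.210.19.195) does not contain 20.210.19.128
  20.210.19.0/25 (20.210.19.0 - 20.210.19.127) does not contain 20.210.19.128
  20.210.23.128/25 (20.210.23.128 - 20.210.23.255) does not contain 20.210.19.128
  20.210.80.0/21 (20.210.80.0 - 20.210.87.255) does not contain 20.210.19.128
Longest matching prefix is /18 -> next hop WAN-GW.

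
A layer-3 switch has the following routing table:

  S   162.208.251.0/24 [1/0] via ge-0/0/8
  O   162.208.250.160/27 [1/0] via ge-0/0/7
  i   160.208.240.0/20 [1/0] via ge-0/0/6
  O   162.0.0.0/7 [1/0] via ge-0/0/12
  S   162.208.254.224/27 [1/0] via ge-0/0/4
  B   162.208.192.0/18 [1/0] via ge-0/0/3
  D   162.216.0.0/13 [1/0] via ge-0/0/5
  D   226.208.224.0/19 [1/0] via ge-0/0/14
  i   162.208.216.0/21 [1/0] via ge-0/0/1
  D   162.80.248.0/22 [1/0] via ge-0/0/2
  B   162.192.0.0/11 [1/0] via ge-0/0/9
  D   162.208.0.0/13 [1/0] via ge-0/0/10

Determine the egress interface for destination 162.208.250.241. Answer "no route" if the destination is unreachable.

Routes whose prefix contains 162.208.250.241:
  162.0.0.0/7 (162.0.0.0 - 163.255.255.255) -> ge-0/0/12
  162.192.0.0/11 (162.192.0.0 - 162.223.255.255) -> ge-0/0/9
  162.208.0.0/13 (162.208.0.0 - 162.215.255.255) -> ge-0/0/10
  162.208.192.0/18 (162.208.192.0 - 162.208.255.255) -> ge-0/0/3
More-specific entries that do NOT match:
  162.208.250.160/27 (162.208.250.160 - 162.208.250.191) does not contain 162.208.250.241
  162.208.254.224/27 (162.208.254.224 - 162.208.254.255) does not contain 162.208.250.241
  162.208.251.0/24 (162.208.251.0 - 162.208.251.255) does not contain 162.208.250.241
  162.80.248.0/22 (162.80.248.0 - 162.80.251.255) does not contain 162.208.250.241
  162.208.216.0/21 (162.208.216.0 - 162.208.223.255) does not contain 162.208.250.241
  160.208.240.0/20 (160.208.240.0 - 160.208.255.255) does not contain 162.208.250.241
  226.208.224.0/19 (226.208.224.0 - 226.208.255.255) does not contain 162.208.250.241
Longest matching prefix is /18 -> interface ge-0/0/3.

ge-0/0/3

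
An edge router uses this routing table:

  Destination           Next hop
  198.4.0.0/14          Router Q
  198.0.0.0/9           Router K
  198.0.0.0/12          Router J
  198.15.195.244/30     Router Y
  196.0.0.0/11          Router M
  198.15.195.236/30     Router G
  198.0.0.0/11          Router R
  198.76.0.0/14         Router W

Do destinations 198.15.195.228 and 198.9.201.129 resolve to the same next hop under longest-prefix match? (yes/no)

yes

198.15.195.228: longest match 198.0.0.0/12 -> Router J
198.9.201.129: longest match 198.0.0.0/12 -> Router J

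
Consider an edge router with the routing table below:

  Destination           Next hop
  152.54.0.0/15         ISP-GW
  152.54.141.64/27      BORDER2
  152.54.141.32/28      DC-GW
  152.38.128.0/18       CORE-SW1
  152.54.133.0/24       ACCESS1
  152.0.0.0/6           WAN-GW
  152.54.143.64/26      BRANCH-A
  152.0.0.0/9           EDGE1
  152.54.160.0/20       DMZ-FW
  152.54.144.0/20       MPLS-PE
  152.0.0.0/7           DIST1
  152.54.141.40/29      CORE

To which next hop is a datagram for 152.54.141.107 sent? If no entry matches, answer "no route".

Routes whose prefix contains 152.54.141.107:
  152.0.0.0/6 (152.0.0.0 - 155.255.255.255) -> WAN-GW
  152.0.0.0/7 (152.0.0.0 - 153.255.255.255) -> DIST1
  152.0.0.0/9 (152.0.0.0 - 152.127.255.255) -> EDGE1
  152.54.0.0/15 (152.54.0.0 - 152.55.255.255) -> ISP-GW
More-specific entries that do NOT match:
  152.54.141.40/29 (152.54.141.40 - 152.54.141.47) does not contain 152.54.141.107
  152.54.141.32/28 (152.54.141.32 - 152.54.141.47) does not contain 152.54.141.107
  152.54.141.64/27 (152.54.141.64 - 152.54.141.95) does not contain 152.54.141.107
  152.54.143.64/26 (152.54.143.64 - 152.54.143.127) does not contain 152.54.141.107
  152.54.133.0/24 (152.54.133.0 - 152.54.133.255) does not contain 152.54.141.107
  152.54.160.0/20 (152.54.160.0 - 152.54.175.255) does not contain 152.54.141.107
  152.54.144.0/20 (152.54.144.0 - 152.54.159.255) does not contain 152.54.141.107
  152.38.128.0/18 (152.38.128.0 - 152.38.191.255) does not contain 152.54.141.107
Longest matching prefix is /15 -> next hop ISP-GW.

ISP-GW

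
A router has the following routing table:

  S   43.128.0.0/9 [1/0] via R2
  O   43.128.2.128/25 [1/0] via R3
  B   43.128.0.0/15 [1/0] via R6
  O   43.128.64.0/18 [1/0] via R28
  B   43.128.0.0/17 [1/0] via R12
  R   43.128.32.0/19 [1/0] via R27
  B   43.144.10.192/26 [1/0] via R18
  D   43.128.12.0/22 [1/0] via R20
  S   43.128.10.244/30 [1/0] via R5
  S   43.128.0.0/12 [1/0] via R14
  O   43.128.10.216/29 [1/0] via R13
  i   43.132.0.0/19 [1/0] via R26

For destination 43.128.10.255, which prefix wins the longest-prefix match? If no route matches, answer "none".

43.128.0.0/17

Entries matching 43.128.10.255:
  43.128.0.0/9 (43.128.0.0 - 43.255.255.255)
  43.128.0.0/12 (43.128.0.0 - 43.143.255.255)
  43.128.0.0/15 (43.128.0.0 - 43.129.255.255)
  43.128.0.0/17 (43.128.0.0 - 43.128.127.255)
Most specific is 43.128.0.0/17.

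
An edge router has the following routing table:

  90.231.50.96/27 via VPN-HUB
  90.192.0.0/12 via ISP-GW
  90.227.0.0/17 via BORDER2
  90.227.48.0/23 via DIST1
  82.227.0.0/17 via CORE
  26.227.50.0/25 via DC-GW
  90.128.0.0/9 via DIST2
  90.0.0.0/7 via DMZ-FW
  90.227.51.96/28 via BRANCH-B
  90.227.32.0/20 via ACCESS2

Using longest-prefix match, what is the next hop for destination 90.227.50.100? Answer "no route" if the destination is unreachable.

BORDER2

Routes whose prefix contains 90.227.50.100:
  90.0.0.0/7 (90.0.0.0 - 91.255.255.255) -> DMZ-FW
  90.128.0.0/9 (90.128.0.0 - 90.255.255.255) -> DIST2
  90.227.0.0/17 (90.227.0.0 - 90.227.127.255) -> BORDER2
More-specific entries that do NOT match:
  90.227.51.96/28 (90.227.51.96 - 90.227.51.111) does not contain 90.227.50.100
  90.231.50.96/27 (90.231.50.96 - 90.231.50.127) does not contain 90.227.50.100
  26.227.50.0/25 (26.227.50.0 - 26.227.50.127) does not contain 90.227.50.100
  90.227.48.0/23 (90.227.48.0 - 90.227.49.255) does not contain 90.227.50.100
  90.227.32.0/20 (90.227.32.0 - 90.227.47.255) does not contain 90.227.50.100
Longest matching prefix is /17 -> next hop BORDER2.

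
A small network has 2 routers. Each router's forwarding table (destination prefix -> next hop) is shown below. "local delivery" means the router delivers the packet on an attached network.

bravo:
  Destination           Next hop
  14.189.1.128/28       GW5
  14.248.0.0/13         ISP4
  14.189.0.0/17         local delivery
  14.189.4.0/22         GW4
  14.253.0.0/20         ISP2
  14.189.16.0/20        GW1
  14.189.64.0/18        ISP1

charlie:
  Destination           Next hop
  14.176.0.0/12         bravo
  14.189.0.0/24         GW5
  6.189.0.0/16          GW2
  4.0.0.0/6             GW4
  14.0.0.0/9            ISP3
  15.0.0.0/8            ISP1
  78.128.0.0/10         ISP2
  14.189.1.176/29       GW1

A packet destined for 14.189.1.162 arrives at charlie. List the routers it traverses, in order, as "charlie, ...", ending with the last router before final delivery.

At charlie: longest match for 14.189.1.162 is 14.176.0.0/12 -> bravo
At bravo: longest match for 14.189.1.162 is 14.189.0.0/17 -> local delivery

charlie, bravo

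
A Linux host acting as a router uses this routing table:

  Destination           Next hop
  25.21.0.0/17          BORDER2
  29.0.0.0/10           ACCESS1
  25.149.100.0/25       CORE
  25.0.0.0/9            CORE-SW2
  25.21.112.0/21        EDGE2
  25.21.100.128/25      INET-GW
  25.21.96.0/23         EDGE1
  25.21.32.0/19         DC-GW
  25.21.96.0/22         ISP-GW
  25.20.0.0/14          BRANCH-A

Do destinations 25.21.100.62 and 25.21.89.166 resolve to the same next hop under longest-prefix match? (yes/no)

yes

25.21.100.62: longest match 25.21.0.0/17 -> BORDER2
25.21.89.166: longest match 25.21.0.0/17 -> BORDER2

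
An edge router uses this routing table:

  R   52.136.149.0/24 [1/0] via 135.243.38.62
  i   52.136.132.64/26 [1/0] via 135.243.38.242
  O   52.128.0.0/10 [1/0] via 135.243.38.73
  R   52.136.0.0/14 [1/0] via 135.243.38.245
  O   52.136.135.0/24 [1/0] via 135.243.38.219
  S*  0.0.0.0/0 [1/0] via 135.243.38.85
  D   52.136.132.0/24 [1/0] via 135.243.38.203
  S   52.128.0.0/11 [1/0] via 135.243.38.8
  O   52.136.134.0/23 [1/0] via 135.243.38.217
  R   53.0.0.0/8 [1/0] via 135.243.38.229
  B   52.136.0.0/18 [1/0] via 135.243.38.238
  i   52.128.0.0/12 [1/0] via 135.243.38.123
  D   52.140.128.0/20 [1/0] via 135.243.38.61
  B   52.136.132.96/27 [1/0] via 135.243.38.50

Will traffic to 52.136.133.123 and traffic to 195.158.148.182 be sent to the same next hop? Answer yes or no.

52.136.133.123: longest match 52.136.0.0/14 -> 135.243.38.245
195.158.148.182: longest match 0.0.0.0/0 -> 135.243.38.85

no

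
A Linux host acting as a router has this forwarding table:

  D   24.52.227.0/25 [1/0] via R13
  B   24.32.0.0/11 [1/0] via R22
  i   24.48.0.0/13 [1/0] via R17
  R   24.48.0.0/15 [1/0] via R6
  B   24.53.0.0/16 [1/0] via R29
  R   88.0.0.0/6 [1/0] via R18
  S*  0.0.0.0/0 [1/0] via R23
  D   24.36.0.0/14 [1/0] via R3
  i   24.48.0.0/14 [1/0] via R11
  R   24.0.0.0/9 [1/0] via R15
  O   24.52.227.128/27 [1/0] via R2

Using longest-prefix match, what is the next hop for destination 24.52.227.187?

Routes whose prefix contains 24.52.227.187:
  0.0.0.0/0 (default, matches everything) -> R23
  24.0.0.0/9 (24.0.0.0 - 24.127.255.255) -> R15
  24.32.0.0/11 (24.32.0.0 - 24.63.255.255) -> R22
  24.48.0.0/13 (24.48.0.0 - 24.55.255.255) -> R17
More-specific entries that do NOT match:
  24.52.227.128/27 (24.52.227.128 - 24.52.227.159) does not contain 24.52.227.187
  24.52.227.0/25 (24.52.227.0 - 24.52.227.127) does not contain 24.52.227.187
  24.53.0.0/16 (24.53.0.0 - 24.53.255.255) does not contain 24.52.227.187
  24.48.0.0/15 (24.48.0.0 - 24.49.255.255) does not contain 24.52.227.187
  24.36.0.0/14 (24.36.0.0 - 24.39.255.255) does not contain 24.52.227.187
  24.48.0.0/14 (24.48.0.0 - 24.51.255.255) does not contain 24.52.227.187
Longest matching prefix is /13 -> next hop R17.

R17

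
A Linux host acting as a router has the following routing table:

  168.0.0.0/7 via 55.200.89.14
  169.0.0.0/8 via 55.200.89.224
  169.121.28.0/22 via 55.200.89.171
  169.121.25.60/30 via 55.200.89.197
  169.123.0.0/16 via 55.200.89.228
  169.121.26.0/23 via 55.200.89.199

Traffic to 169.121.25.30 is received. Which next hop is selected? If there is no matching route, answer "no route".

55.200.89.224

Routes whose prefix contains 169.121.25.30:
  168.0.0.0/7 (168.0.0.0 - 169.255.255.255) -> 55.200.89.14
  169.0.0.0/8 (169.0.0.0 - 169.255.255.255) -> 55.200.89.224
More-specific entries that do NOT match:
  169.121.25.60/30 (169.121.25.60 - 169.121.25.63) does not contain 169.121.25.30
  169.121.26.0/23 (169.121.26.0 - 169.121.27.255) does not contain 169.121.25.30
  169.121.28.0/22 (169.121.28.0 - 169.121.31.255) does not contain 169.121.25.30
  169.123.0.0/16 (169.123.0.0 - 169.123.255.255) does not contain 169.121.25.30
Longest matching prefix is /8 -> next hop 55.200.89.224.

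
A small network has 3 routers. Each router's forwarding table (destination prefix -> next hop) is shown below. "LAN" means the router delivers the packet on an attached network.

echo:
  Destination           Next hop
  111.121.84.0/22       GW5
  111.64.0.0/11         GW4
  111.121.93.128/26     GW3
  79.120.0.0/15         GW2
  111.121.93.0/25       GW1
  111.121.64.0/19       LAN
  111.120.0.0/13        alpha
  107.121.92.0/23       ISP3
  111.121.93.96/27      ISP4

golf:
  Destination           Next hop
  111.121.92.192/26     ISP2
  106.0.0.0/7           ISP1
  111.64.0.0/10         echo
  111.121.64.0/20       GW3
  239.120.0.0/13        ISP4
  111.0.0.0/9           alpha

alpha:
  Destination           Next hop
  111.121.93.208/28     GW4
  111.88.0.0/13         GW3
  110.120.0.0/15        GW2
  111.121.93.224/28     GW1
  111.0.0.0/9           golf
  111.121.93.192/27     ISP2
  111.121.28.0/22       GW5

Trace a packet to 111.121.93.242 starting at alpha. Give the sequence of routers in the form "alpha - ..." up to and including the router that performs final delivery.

At alpha: longest match for 111.121.93.242 is 111.0.0.0/9 -> golf
At golf: longest match for 111.121.93.242 is 111.64.0.0/10 -> echo
At echo: longest match for 111.121.93.242 is 111.121.64.0/19 -> LAN

alpha - golf - echo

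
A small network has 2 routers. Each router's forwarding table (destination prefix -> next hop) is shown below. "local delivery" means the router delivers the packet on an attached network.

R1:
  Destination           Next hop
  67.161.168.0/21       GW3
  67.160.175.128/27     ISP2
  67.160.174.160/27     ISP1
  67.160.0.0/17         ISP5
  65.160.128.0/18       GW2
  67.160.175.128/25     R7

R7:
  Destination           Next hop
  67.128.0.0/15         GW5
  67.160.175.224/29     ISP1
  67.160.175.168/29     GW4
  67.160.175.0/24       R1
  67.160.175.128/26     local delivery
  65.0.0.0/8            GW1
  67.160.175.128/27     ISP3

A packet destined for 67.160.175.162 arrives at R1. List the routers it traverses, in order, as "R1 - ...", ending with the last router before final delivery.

R1 - R7

At R1: longest match for 67.160.175.162 is 67.160.175.128/25 -> R7
At R7: longest match for 67.160.175.162 is 67.160.175.128/26 -> local delivery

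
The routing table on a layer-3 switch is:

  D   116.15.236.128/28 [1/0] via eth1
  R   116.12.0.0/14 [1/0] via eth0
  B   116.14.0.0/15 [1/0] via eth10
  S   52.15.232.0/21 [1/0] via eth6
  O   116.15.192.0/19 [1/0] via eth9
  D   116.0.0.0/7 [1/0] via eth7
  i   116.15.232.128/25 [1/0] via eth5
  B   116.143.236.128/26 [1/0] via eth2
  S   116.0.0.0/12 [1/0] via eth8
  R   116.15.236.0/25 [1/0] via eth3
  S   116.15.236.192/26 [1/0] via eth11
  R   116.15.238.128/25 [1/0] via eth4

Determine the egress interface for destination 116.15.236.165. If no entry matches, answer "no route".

eth10

Routes whose prefix contains 116.15.236.165:
  116.0.0.0/7 (116.0.0.0 - 117.255.255.255) -> eth7
  116.0.0.0/12 (116.0.0.0 - 116.15.255.255) -> eth8
  116.12.0.0/14 (116.12.0.0 - 116.15.255.255) -> eth0
  116.14.0.0/15 (116.14.0.0 - 116.15.255.255) -> eth10
More-specific entries that do NOT match:
  116.15.236.128/28 (116.15.236.128 - 116.15.236.143) does not contain 116.15.236.165
  116.143.236.128/26 (116.143.236.128 - 116.143.236.191) does not contain 116.15.236.165
  116.15.236.192/26 (116.15.236.192 - 116.15.236.255) does not contain 116.15.236.165
  116.15.232.128/25 (116.15.232.128 - 116.15.232.255) does not contain 116.15.236.165
  116.15.236.0/25 (116.15.236.0 - 116.15.236.127) does not contain 116.15.236.165
  116.15.238.128/25 (116.15.238.128 - 116.15.238.255) does not contain 116.15.236.165
  52.15.232.0/21 (52.15.232.0 - 52.15.239.255) does not contain 116.15.236.165
  116.15.192.0/19 (116.15.192.0 - 116.15.223.255) does not contain 116.15.236.165
Longest matching prefix is /15 -> interface eth10.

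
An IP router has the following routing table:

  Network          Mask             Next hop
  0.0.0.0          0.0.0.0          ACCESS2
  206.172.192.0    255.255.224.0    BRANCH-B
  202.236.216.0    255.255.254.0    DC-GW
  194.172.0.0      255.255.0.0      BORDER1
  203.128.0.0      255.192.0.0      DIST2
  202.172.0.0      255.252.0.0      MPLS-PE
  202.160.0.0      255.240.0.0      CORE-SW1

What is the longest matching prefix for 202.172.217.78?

Entries matching 202.172.217.78:
  0.0.0.0/0 (default, matches everything)
  202.160.0.0/12 (202.160.0.0 - 202.175.255.255)
  202.172.0.0/14 (202.172.0.0 - 202.175.255.255)
Most specific is 202.172.0.0/14.

202.172.0.0/14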